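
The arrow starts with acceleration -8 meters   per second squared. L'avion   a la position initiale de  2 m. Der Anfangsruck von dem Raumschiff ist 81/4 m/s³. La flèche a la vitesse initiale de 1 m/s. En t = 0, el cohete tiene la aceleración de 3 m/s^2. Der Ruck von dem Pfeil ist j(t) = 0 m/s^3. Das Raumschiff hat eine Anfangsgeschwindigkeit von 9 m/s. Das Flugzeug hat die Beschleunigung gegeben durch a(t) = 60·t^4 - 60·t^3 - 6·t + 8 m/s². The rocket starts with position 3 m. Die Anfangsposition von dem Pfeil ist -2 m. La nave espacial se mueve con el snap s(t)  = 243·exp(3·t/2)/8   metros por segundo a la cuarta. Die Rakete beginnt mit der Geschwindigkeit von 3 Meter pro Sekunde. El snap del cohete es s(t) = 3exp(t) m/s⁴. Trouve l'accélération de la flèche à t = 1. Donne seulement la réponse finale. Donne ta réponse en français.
a(1) = -8.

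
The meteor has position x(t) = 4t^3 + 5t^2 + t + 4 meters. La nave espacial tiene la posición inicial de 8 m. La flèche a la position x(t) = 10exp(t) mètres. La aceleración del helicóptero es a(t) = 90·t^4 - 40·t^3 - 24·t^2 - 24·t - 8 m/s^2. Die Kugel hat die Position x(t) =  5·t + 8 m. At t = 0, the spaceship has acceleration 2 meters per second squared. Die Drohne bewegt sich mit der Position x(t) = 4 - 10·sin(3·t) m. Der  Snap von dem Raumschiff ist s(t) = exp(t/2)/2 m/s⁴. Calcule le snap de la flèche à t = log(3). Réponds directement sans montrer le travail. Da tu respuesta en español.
En t = log(3), s = 30.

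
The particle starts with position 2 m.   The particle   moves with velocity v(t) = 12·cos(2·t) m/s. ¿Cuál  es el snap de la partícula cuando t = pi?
Partiendo de la velocidad v(t) = 12·cos(2·t), tomamos 3 derivadas. Derivando la velocidad, obtenemos la aceleración: a(t) = -24·sin(2·t). La derivada de la aceleración da la sacudida: j(t) = -48·cos(2·t). La derivada de la sacudida da el snap: s(t) = 96·sin(2·t). De la ecuación del snap s(t) = 96·sin(2·t), sustituimos t = pi para obtener s = 0.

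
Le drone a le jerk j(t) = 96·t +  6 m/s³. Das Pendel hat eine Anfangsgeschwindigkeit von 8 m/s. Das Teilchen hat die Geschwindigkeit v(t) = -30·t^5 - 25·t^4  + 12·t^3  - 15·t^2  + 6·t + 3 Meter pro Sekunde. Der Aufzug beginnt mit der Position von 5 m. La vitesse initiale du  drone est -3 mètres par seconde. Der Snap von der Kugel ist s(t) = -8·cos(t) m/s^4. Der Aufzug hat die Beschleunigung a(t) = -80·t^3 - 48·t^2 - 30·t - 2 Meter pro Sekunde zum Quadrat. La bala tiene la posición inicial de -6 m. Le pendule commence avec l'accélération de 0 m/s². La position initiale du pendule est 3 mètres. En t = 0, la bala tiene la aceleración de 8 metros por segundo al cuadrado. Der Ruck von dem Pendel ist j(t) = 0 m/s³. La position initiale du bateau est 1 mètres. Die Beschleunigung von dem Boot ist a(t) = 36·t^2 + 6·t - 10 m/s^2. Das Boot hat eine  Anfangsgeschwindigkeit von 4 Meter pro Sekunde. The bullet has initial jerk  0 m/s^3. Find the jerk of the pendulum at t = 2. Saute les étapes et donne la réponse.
j(2) = 0.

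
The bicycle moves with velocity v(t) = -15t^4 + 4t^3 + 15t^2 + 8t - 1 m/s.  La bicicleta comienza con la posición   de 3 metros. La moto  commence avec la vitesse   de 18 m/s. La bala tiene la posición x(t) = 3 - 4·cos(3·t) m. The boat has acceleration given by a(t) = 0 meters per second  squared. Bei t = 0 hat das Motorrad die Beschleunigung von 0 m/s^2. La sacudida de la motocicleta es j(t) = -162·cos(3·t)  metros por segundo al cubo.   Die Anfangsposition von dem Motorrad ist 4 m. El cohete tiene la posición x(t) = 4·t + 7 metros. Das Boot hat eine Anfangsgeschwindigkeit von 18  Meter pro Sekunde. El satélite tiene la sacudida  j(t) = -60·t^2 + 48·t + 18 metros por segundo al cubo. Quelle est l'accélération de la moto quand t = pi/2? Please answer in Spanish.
Para resolver esto, necesitamos tomar 1 integral de nuestra ecuación de la sacudida j(t) = -162·cos(3·t). La antiderivada de la sacudida, con a(0) = 0, da la aceleración: a(t) = -54·sin(3·t). Tenemos la aceleración a(t) = -54·sin(3·t). Sustituyendo t = pi/2: a(pi/2) = 54.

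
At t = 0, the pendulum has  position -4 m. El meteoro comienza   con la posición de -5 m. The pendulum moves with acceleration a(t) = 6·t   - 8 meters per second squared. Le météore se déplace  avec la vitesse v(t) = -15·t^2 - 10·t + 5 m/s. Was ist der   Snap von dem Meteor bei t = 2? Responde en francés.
En partant de la vitesse v(t) = -15·t^2 - 10·t + 5, nous prenons 3 dérivées. La dérivée de la vitesse donne l'accélération: a(t) = -30·t - 10. La dérivée de l'accélération donne le jerk: j(t) = -30. La dérivée du jerk donne le snap: s(t) = 0. En utilisant s(t) = 0 et en substituant t = 2, nous trouvons s = 0.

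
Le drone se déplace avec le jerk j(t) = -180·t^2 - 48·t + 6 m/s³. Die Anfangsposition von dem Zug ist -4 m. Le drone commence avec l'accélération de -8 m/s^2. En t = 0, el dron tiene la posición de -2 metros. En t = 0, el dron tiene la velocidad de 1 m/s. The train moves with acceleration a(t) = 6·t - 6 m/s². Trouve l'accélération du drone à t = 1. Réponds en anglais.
We must find the integral of our jerk equation j(t) = -180·t^2 - 48·t + 6 1 time. Finding the antiderivative of j(t) and using a(0) = -8: a(t) = -60·t^3 - 24·t^2 + 6·t - 8. Using a(t) = -60·t^3 - 24·t^2 + 6·t - 8 and substituting t = 1, we find a = -86.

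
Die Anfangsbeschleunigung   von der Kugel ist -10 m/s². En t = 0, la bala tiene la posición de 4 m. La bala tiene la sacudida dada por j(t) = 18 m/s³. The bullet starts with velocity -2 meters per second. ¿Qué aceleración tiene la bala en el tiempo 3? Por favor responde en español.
Para resolver esto, necesitamos tomar 1 antiderivada de nuestra ecuación de la sacudida j(t) = 18. La integral de la sacudida es la aceleración. Usando a(0) = -10, obtenemos a(t) = 18·t - 10. Usando a(t) = 18·t - 10 y sustituyendo t = 3, encontramos a = 44.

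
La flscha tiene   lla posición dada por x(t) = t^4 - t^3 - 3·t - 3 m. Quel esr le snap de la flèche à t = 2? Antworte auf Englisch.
Starting from position x(t) = t^4 - t^3 - 3·t - 3, we take 4 derivatives. Differentiating position, we get velocity: v(t) = 4·t^3 - 3·t^2 - 3. Taking d/dt of v(t), we find a(t) = 12·t^2 - 6·t. Taking d/dt of a(t), we find j(t) = 24·t - 6. The derivative of jerk gives snap: s(t) = 24. From the given snap equation s(t) = 24, we substitute t = 2 to get s = 24.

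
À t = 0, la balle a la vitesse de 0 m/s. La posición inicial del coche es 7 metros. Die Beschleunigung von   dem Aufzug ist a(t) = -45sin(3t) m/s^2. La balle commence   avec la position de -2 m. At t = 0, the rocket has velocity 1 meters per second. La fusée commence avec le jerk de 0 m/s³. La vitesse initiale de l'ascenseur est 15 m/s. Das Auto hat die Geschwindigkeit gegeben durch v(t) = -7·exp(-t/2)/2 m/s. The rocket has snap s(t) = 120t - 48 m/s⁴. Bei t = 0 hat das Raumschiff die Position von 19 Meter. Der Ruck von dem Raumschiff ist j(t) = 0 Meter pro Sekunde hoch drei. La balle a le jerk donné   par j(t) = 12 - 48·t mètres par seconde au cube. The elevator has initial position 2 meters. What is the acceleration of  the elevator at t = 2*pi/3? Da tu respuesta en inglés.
Using a(t) = -45·sin(3·t) and substituting t = 2*pi/3, we find a = 0.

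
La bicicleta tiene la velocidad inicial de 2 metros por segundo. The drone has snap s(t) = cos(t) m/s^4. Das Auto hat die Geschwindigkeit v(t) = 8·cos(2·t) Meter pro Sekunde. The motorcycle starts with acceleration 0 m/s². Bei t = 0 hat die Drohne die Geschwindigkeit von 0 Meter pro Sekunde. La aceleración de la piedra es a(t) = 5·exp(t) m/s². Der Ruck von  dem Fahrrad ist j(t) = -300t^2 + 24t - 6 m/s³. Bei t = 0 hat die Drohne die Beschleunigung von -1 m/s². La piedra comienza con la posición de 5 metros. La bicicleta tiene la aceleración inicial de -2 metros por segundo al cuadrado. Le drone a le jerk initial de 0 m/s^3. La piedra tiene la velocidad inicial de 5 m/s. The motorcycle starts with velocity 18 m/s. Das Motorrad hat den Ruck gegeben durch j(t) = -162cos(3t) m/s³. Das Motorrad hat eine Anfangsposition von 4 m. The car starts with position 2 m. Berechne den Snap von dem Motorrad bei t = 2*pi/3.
Ausgehend von dem Ruck j(t) = -162·cos(3·t), nehmen wir 1 Ableitung. Durch Ableiten von dem Ruck erhalten wir den Snap: s(t) = 486·sin(3·t). Mit s(t) = 486·sin(3·t) und Einsetzen von t = 2*pi/3, finden wir s = 0.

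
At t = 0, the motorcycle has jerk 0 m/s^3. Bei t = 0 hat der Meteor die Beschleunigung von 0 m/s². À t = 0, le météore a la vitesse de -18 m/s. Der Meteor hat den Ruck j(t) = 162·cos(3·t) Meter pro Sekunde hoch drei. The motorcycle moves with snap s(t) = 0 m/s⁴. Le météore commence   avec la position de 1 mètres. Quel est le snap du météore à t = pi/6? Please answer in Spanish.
Partiendo de la sacudida j(t) = 162·cos(3·t), tomamos 1 derivada. La derivada de la sacudida da el snap: s(t) = -486·sin(3·t). Usando s(t) = -486·sin(3·t) y sustituyendo t = pi/6, encontramos s = -486.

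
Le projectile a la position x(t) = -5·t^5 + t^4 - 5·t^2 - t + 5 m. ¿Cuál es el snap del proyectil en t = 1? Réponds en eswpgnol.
Debemos derivar nuestra ecuación de la posición x(t) = -5·t^5 + t^4 - 5·t^2 - t + 5 4 veces. La derivada de la posición da la velocidad: v(t) = -25·t^4 + 4·t^3 - 10·t - 1. Tomando d/dt de v(t), encontramos a(t) = -100·t^3 + 12·t^2 - 10. Derivando la aceleración, obtenemos la sacudida: j(t) = -300·t^2 + 24·t. La derivada de la sacudida da el snap: s(t) = 24 - 600·t. De la ecuación del snap s(t) = 24 - 600·t, sustituimos t = 1 para obtener s = -576.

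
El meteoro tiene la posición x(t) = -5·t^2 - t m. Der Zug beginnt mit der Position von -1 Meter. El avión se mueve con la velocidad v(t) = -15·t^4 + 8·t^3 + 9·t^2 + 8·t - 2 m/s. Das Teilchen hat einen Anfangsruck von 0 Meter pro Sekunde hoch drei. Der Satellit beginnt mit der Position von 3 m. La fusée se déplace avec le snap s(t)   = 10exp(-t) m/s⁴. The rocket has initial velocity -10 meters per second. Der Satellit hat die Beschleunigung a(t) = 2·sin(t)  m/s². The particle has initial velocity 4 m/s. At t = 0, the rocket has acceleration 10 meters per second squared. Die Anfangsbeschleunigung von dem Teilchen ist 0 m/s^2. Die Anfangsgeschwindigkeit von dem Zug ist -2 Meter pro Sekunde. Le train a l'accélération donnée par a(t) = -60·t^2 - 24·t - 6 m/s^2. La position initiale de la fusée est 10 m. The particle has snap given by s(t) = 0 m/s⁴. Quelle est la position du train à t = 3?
En partant de l'accélération a(t) = -60·t^2 - 24·t - 6, nous prenons 2 intégrales. En prenant ∫a(t)dt et en appliquant v(0) = -2, nous trouvons v(t) = -20·t^3 - 12·t^2 - 6·t - 2. En intégrant la vitesse et en utilisant la condition initiale x(0) = -1, nous obtenons x(t) = -5·t^4 - 4·t^3 - 3·t^2 - 2·t - 1. De l'équation de la position x(t) = -5·t^4 - 4·t^3 - 3·t^2 - 2·t - 1, nous substituons t = 3 pour obtenir x = -547.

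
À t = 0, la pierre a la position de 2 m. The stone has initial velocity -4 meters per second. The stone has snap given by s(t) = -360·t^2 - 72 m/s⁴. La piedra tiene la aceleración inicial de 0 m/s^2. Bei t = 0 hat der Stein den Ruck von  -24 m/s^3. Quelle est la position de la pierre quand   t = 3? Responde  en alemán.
Wir müssen unsere Gleichung für den Snap s(t) = -360·t^2 - 72 4-mal integrieren. Die Stammfunktion von dem Snap, mit j(0) = -24, ergibt den Ruck: j(t) = -120·t^3 - 72·t - 24. Das Integral von dem Ruck ist die Beschleunigung. Mit a(0) = 0 erhalten wir a(t) = 6·t·(-5·t^3 - 6·t - 4). Mit ∫a(t)dt und Anwendung von v(0) = -4, finden wir v(t) = -6·t^5 - 12·t^3 - 12·t^2 - 4. Das Integral von der Geschwindigkeit ist die Position. Mit x(0) = 2 erhalten wir x(t) = -t^6 - 3·t^4 - 4·t^3 - 4·t + 2. Mit x(t) = -t^6 - 3·t^4 - 4·t^3 - 4·t + 2 und Einsetzen von t = 3, finden wir x = -1090.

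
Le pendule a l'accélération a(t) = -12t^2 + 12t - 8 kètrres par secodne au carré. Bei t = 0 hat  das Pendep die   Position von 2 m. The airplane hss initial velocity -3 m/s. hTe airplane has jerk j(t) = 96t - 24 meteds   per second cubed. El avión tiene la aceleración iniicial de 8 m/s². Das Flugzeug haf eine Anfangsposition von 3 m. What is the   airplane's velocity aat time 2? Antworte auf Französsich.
Nous devons trouver la primitive de notre équation du jerk j(t) = 96·t - 24 2 fois. La primitive du jerk est l'accélération. En utilisant a(0) = 8, nous obtenons a(t) = 48·t^2 - 24·t + 8. En intégrant l'accélération et en utilisant la condition initiale v(0) = -3, nous obtenons v(t) = 16·t^3 - 12·t^2 + 8·t - 3. En utilisant v(t) = 16·t^3 - 12·t^2 + 8·t - 3 et en substituant t = 2, nous trouvons v = 93.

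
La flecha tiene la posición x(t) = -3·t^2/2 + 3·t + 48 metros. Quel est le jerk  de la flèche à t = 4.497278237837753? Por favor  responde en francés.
Nous devons dériver notre équation de la position x(t) = -3·t^2/2 + 3·t + 48 3 fois. En dérivant la position, nous obtenons la vitesse: v(t) = 3 - 3·t. En dérivant la vitesse, nous obtenons l'accélération: a(t) = -3. En prenant d/dt de a(t), nous trouvons j(t) = 0. De l'équation du jerk j(t) = 0, nous substituons t = 4.497278237837753 pour obtenir j = 0.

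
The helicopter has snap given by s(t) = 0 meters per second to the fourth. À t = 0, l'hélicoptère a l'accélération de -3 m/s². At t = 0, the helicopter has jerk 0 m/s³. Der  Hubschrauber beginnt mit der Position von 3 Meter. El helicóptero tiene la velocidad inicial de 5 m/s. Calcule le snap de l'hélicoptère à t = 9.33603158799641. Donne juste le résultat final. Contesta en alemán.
s(9.33603158799641) = 0.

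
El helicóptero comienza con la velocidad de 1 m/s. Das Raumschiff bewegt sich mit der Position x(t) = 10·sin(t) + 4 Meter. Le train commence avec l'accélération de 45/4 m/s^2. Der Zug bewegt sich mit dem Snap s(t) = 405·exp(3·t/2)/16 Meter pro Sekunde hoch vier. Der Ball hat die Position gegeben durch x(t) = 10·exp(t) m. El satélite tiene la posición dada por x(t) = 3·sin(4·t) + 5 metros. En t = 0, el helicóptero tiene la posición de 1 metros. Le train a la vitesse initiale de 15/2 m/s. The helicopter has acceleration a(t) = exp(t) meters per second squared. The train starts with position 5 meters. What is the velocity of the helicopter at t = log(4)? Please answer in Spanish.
Necesitamos integrar nuestra ecuación de la aceleración a(t) = exp(t) 1 vez. La integral de la aceleración es la velocidad. Usando v(0) = 1, obtenemos v(t) = exp(t). Usando v(t) = exp(t) y sustituyendo t = log(4), encontramos v = 4.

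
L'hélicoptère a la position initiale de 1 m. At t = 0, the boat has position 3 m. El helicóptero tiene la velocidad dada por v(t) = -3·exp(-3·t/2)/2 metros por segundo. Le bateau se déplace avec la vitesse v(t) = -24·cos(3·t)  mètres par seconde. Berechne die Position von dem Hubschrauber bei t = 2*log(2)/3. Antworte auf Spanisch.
Debemos encontrar la antiderivada de nuestra ecuación de la velocidad v(t) = -3·exp(-3·t/2)/2 1 vez. Tomando ∫v(t)dt y aplicando x(0) = 1, encontramos x(t) = exp(-3·t/2). Usando x(t) = exp(-3·t/2) y sustituyendo t = 2*log(2)/3, encontramos x = 1/2.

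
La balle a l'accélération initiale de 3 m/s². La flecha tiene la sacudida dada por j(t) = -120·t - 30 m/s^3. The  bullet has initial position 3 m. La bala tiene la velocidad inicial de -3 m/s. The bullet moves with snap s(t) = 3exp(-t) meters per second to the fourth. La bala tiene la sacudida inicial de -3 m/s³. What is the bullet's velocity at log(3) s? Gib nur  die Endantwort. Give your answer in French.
À t = log(3), v = -1.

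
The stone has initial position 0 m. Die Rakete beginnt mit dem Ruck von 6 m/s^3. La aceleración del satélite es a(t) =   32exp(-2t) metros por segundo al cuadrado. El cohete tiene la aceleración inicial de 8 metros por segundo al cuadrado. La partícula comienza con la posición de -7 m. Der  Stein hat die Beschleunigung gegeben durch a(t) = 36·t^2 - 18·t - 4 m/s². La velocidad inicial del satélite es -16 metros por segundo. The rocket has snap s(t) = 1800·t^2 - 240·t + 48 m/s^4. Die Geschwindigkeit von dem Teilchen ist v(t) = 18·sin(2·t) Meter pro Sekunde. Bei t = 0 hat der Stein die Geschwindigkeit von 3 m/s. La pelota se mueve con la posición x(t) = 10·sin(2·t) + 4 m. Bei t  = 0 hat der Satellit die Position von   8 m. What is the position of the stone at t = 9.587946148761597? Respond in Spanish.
Partiendo de la aceleración a(t) = 36·t^2 - 18·t - 4, tomamos 2 antiderivadas. Integrando la aceleración y usando la condición inicial v(0) = 3, obtenemos v(t) = 12·t^3 - 9·t^2 - 4·t + 3. La antiderivada de la velocidad es la posición. Usando x(0) = 0, obtenemos x(t) = 3·t^4 - 3·t^3 - 2·t^2 + 3·t. De la ecuación de la posición x(t) = 3·t^4 - 3·t^3 - 2·t^2 + 3·t, sustituimos t = 9.587946148761597 para obtener x = 22553.3477261231.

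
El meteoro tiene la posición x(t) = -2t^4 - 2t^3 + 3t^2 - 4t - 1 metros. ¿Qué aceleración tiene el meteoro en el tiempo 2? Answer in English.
Starting from position x(t) = -2·t^4 - 2·t^3 + 3·t^2 - 4·t - 1, we take 2 derivatives. Taking d/dt of x(t), we find v(t) = -8·t^3 - 6·t^2 + 6·t - 4. Differentiating velocity, we get acceleration: a(t) = -24·t^2 - 12·t + 6. Using a(t) = -24·t^2 - 12·t + 6 and substituting t = 2, we find a = -114.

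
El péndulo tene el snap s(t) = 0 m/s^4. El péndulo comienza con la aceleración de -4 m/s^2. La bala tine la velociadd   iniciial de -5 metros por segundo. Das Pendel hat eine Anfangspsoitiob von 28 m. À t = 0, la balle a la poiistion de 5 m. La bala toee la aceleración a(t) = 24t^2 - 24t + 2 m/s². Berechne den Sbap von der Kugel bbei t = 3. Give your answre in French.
Pour résoudre ceci, nous devons prendre 2 dérivées de notre équation de l'accélération a(t) = 24·t^2 - 24·t + 2. La dérivée de l'accélération donne le jerk: j(t) = 48·t - 24. En dérivant le jerk, nous obtenons le snap: s(t) = 48. Nous avons le snap s(t) = 48. En substituant t = 3: s(3) = 48.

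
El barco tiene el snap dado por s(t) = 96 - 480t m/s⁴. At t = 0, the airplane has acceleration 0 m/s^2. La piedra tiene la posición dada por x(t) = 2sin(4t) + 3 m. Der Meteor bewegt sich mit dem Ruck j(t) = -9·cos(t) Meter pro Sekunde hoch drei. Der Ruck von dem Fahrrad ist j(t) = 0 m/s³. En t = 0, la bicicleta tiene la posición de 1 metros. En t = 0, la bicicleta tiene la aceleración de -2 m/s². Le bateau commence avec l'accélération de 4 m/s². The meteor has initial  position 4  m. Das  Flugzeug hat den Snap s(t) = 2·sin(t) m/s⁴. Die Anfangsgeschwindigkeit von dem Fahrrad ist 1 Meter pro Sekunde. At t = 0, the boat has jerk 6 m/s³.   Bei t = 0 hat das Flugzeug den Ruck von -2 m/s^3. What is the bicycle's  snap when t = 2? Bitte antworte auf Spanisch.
Debemos derivar nuestra ecuación de la sacudida j(t) = 0 1 vez. Derivando la sacudida, obtenemos el snap: s(t) = 0. Usando s(t) = 0 y sustituyendo t = 2, encontramos s = 0.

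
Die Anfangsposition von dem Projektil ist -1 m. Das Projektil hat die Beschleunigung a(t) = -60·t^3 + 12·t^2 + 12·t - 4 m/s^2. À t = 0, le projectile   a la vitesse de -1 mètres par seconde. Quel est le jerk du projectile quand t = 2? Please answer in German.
Ausgehend von der Beschleunigung a(t) = -60·t^3 + 12·t^2 + 12·t - 4, nehmen wir 1 Ableitung. Die Ableitung von der Beschleunigung ergibt den Ruck: j(t) = -180·t^2 + 24·t + 12. Aus der Gleichung für den Ruck j(t) = -180·t^2 + 24·t + 12, setzen wir t = 2 ein und erhalten j = -660.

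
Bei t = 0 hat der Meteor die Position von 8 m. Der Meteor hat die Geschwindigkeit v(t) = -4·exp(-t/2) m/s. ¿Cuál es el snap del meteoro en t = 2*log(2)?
Debemos derivar nuestra ecuación de la velocidad v(t) = -4·exp(-t/2) 3 veces. Derivando la velocidad, obtenemos la aceleración: a(t) = 2·exp(-t/2). Derivando la aceleración, obtenemos la sacudida: j(t) = -exp(-t/2). Tomando d/dt de j(t), encontramos s(t) = exp(-t/2)/2. De la ecuación del snap s(t) = exp(-t/2)/2, sustituimos t = 2*log(2) para obtener s = 1/4.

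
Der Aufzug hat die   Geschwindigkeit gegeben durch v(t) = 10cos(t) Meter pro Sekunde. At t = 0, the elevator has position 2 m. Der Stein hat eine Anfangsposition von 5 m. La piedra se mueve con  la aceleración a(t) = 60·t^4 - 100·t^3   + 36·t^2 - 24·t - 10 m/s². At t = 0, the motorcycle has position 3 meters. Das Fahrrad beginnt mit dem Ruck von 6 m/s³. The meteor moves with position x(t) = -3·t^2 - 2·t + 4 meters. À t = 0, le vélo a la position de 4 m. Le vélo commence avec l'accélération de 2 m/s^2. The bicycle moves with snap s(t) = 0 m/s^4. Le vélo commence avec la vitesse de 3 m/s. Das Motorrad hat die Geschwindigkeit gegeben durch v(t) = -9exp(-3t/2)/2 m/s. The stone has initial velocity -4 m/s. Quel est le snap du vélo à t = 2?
De l'équation du snap s(t) = 0, nous substituons t = 2 pour obtenir s = 0.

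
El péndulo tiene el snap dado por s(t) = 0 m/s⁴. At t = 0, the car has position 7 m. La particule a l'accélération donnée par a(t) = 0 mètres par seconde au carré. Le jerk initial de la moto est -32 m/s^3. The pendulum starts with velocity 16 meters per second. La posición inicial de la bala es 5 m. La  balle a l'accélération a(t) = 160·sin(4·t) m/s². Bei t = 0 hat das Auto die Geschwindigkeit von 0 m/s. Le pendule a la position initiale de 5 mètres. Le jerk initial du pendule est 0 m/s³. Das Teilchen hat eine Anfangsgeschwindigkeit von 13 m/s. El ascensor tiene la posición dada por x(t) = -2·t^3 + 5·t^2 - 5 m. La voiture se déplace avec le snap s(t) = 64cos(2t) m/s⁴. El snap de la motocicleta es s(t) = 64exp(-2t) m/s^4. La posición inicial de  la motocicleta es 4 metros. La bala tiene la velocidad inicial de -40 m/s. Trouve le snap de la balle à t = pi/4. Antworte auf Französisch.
En partant de l'accélération a(t) = 160·sin(4·t), nous prenons 2 dérivées. La dérivée de l'accélération donne le jerk: j(t) = 640·cos(4·t). La dérivée du jerk donne le snap: s(t) = -2560·sin(4·t). Nous avons le snap s(t) = -2560·sin(4·t). En substituant t = pi/4: s(pi/4) = 0.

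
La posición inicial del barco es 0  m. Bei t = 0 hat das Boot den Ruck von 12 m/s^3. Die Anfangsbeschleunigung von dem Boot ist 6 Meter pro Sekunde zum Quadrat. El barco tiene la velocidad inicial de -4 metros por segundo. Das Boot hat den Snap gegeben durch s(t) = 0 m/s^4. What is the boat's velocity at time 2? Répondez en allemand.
Um dies zu lösen, müssen wir 3 Stammfunktionen unserer Gleichung für den Snap s(t) = 0 finden. Das Integral von dem Snap ist der Ruck. Mit j(0) = 12 erhalten wir j(t) = 12. Das Integral von dem Ruck ist die Beschleunigung. Mit a(0) = 6 erhalten wir a(t) = 12·t + 6. Mit ∫a(t)dt und Anwendung von v(0) = -4, finden wir v(t) = 6·t^2 + 6·t - 4. Mit v(t) = 6·t^2 + 6·t - 4 und Einsetzen von t = 2, finden wir v = 32.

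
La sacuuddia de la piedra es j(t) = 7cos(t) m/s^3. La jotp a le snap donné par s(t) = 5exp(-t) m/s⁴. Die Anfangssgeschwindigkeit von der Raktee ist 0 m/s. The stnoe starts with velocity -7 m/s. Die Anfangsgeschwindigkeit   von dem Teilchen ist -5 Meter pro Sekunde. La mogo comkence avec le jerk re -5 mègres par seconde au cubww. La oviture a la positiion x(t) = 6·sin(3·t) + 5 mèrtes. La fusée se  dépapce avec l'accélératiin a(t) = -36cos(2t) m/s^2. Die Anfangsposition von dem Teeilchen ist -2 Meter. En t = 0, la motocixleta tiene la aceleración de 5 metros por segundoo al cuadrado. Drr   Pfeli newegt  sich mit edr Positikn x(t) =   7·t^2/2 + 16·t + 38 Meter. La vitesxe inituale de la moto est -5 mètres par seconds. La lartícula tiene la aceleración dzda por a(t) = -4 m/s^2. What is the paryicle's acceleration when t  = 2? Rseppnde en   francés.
De l'équation de l'accélération a(t) = -4, nous substituons t = 2 pour obtenir a = -4.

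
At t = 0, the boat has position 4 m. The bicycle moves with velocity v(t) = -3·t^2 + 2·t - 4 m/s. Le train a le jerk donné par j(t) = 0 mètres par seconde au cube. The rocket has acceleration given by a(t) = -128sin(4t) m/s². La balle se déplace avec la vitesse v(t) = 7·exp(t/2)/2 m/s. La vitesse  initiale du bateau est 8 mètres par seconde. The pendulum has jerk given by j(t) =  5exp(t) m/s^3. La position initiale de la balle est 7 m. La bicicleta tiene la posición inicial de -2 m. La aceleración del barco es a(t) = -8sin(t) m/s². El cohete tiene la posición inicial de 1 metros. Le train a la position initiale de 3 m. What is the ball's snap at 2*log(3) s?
We must differentiate our velocity equation v(t) = 7·exp(t/2)/2 3 times. Differentiating velocity, we get acceleration: a(t) = 7·exp(t/2)/4. Differentiating acceleration, we get jerk: j(t) = 7·exp(t/2)/8. Taking d/dt of j(t), we find s(t) = 7·exp(t/2)/16. We have snap s(t) = 7·exp(t/2)/16. Substituting t = 2*log(3): s(2*log(3)) = 21/16.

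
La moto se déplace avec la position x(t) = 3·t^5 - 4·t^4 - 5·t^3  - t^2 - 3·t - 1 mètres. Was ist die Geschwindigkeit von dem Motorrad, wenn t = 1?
Um dies zu lösen, müssen wir 1 Ableitung unserer Gleichung für die Position x(t) = 3·t^5 - 4·t^4 - 5·t^3 - t^2 - 3·t - 1 nehmen. Mit d/dt von x(t) finden wir v(t) = 15·t^4 - 16·t^3 - 15·t^2 - 2·t - 3. Mit v(t) = 15·t^4 - 16·t^3 - 15·t^2 - 2·t - 3 und Einsetzen von t = 1, finden wir v = -21.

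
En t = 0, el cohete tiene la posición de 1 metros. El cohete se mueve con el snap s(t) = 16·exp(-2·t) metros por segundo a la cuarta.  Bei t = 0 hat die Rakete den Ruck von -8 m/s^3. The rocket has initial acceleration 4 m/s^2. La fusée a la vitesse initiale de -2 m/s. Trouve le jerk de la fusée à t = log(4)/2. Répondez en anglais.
We must find the integral of our snap equation s(t) = 16·exp(-2·t) 1 time. Taking ∫s(t)dt and applying j(0) = -8, we find j(t) = -8·exp(-2·t). From the given jerk equation j(t) = -8·exp(-2·t), we substitute t = log(4)/2 to get j = -2.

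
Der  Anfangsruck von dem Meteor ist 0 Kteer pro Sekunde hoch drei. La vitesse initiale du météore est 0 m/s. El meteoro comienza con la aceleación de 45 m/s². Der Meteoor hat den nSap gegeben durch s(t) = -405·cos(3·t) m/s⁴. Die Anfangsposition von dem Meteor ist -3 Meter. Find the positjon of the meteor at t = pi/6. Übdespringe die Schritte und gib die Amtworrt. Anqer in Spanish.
x(pi/6) = 2.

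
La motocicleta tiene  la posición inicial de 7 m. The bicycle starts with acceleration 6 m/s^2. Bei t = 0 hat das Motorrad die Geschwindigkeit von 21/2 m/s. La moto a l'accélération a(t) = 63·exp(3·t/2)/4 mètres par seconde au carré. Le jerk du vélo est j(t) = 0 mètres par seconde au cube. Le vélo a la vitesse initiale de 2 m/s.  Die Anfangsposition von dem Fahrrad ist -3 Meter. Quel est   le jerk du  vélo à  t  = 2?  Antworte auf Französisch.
En utilisant j(t) = 0 et en substituant t = 2, nous trouvons j = 0.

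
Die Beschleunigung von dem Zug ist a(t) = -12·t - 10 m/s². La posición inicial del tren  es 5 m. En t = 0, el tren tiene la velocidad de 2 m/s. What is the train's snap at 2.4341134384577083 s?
Starting from acceleration a(t) = -12·t - 10, we take 2 derivatives. Taking d/dt of a(t), we find j(t) = -12. Differentiating jerk, we get snap: s(t) = 0. From the given snap equation s(t) = 0, we substitute t = 2.4341134384577083 to get s = 0.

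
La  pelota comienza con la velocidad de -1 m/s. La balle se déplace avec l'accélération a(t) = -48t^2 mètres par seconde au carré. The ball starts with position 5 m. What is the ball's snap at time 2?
Starting from acceleration a(t) = -48·t^2, we take 2 derivatives. Taking d/dt of a(t), we find j(t) = -96·t. Differentiating jerk, we get snap: s(t) = -96. Using s(t) = -96 and substituting t = 2, we find s = -96.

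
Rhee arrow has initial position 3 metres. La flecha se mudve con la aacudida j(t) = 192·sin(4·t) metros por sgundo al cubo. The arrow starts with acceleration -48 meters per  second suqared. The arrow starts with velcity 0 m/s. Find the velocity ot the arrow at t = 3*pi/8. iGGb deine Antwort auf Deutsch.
Wir müssen die Stammfunktion unserer Gleichung für den Ruck j(t) = 192·sin(4·t) 2-mal finden. Die Stammfunktion von dem Ruck ist die Beschleunigung. Mit a(0) = -48 erhalten wir a(t) = -48·cos(4·t). Das Integral von der Beschleunigung ist die Geschwindigkeit. Mit v(0) = 0 erhalten wir v(t) = -12·sin(4·t). Wir haben die Geschwindigkeit v(t) = -12·sin(4·t). Durch Einsetzen von t = 3*pi/8: v(3*pi/8) = 12.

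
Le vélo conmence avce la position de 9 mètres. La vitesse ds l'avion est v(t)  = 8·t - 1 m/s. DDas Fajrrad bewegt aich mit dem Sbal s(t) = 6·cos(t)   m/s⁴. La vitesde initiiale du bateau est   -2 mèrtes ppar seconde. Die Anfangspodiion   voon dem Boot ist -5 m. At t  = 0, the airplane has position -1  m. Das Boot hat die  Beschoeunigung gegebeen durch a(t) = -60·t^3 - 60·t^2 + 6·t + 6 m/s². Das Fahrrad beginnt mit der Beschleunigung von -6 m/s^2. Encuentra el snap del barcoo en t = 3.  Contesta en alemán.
Wir müssen unsere Gleichung für die Beschleunigung a(t) = -60·t^3 - 60·t^2 + 6·t + 6 2-mal ableiten. Mit d/dt von a(t) finden wir j(t) = -180·t^2 - 120·t + 6. Die Ableitung von dem Ruck ergibt den Snap: s(t) = -360·t - 120. Wir haben den Snap s(t) = -360·t - 120. Durch Einsetzen von t = 3: s(3) = -1200.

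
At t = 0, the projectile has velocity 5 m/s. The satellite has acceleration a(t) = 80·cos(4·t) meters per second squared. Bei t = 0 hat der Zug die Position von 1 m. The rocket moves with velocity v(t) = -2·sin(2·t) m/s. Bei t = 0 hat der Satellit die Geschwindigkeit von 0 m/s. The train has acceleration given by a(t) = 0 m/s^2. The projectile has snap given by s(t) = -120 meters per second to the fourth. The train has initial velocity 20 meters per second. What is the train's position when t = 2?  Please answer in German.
Ausgehend von der Beschleunigung a(t) = 0, nehmen wir 2 Integrale. Durch Integration von der Beschleunigung und Verwendung der Anfangsbedingung v(0) = 20, erhalten wir v(t) = 20. Mit ∫v(t)dt und Anwendung von x(0) = 1, finden wir x(t) = 20·t + 1. Aus der Gleichung für die Position x(t) = 20·t + 1, setzen wir t = 2 ein und erhalten x = 41.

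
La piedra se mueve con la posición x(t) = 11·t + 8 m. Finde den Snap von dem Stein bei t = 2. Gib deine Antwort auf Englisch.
Starting from position x(t) = 11·t + 8, we take 4 derivatives. Taking d/dt of x(t), we find v(t) = 11. The derivative of velocity gives acceleration: a(t) = 0. The derivative of acceleration gives jerk: j(t) = 0. Differentiating jerk, we get snap: s(t) = 0. We have snap s(t) = 0. Substituting t = 2: s(2) = 0.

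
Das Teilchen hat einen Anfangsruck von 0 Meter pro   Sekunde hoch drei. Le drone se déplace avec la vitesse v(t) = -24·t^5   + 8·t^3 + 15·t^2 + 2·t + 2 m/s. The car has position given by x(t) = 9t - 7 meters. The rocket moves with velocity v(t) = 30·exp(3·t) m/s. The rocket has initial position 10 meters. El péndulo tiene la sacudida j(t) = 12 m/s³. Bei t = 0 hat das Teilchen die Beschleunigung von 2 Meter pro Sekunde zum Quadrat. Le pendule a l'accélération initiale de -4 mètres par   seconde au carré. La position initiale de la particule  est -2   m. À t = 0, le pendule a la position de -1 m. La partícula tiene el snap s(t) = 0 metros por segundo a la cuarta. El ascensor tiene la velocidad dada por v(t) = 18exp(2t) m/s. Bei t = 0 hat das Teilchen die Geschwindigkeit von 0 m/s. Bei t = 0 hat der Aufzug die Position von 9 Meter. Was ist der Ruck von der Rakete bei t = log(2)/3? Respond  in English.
We must differentiate our velocity equation v(t) = 30·exp(3·t) 2 times. Taking d/dt of v(t), we find a(t) = 90·exp(3·t). The derivative of acceleration gives jerk: j(t) = 270·exp(3·t). From the given jerk equation j(t) = 270·exp(3·t), we substitute t = log(2)/3 to get j = 540.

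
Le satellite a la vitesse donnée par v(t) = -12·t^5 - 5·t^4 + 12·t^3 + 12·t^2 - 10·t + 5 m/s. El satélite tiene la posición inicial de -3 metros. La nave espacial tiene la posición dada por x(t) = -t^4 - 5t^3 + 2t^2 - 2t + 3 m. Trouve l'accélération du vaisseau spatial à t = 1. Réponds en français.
En partant de la position x(t) = -t^4 - 5·t^3 + 2·t^2 - 2·t + 3, nous prenons 2 dérivées. En dérivant la position, nous obtenons la vitesse: v(t) = -4·t^3 - 15·t^2 + 4·t - 2. En prenant d/dt de v(t), nous trouvons a(t) = -12·t^2 - 30·t + 4. De l'équation de l'accélération a(t) = -12·t^2 - 30·t + 4, nous substituons t = 1 pour obtenir a = -38.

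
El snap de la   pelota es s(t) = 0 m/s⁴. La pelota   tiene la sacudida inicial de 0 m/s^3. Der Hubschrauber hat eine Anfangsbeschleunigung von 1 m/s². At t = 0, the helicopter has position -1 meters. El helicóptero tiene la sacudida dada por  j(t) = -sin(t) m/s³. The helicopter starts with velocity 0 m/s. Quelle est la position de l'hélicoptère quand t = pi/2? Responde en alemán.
Wir müssen unsere Gleichung für den Ruck j(t) = -sin(t) 3-mal integrieren. Das Integral von dem Ruck ist die Beschleunigung. Mit a(0) = 1 erhalten wir a(t) = cos(t). Die Stammfunktion von der Beschleunigung ist die Geschwindigkeit. Mit v(0) = 0 erhalten wir v(t) = sin(t). Die Stammfunktion von der Geschwindigkeit, mit x(0) = -1, ergibt die Position: x(t) = -cos(t). Mit x(t) = -cos(t) und Einsetzen von t = pi/2, finden wir x = 0.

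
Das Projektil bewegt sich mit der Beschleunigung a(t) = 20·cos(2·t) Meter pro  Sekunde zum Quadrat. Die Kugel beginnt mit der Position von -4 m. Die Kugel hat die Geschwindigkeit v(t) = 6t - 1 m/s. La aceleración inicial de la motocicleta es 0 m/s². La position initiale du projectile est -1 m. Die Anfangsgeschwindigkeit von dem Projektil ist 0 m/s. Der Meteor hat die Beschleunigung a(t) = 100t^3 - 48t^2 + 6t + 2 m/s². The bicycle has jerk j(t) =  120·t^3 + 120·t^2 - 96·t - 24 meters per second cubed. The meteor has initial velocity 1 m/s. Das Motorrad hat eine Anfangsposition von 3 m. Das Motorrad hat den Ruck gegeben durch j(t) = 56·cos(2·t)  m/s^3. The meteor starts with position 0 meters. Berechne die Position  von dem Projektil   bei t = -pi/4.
Ausgehend von der Beschleunigung a(t) = 20·cos(2·t), nehmen wir 2 Integrale. Mit ∫a(t)dt und Anwendung von v(0) = 0, finden wir v(t) = 10·sin(2·t). Das Integral von der Geschwindigkeit, mit x(0) = -1, ergibt die Position: x(t) = 4 - 5·cos(2·t). Aus der Gleichung für die Position x(t) = 4 - 5·cos(2·t), setzen wir t = -pi/4 ein und erhalten x = 4.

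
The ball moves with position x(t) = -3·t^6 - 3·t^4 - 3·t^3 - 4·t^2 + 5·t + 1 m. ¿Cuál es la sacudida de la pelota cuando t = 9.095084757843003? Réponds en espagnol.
Partiendo de la posición x(t) = -3·t^6 - 3·t^4 - 3·t^3 - 4·t^2 + 5·t + 1, tomamos 3 derivadas. Derivando la posición, obtenemos la velocidad: v(t) = -18·t^5 - 12·t^3 - 9·t^2 - 8·t + 5. Tomando d/dt de v(t), encontramos a(t) = -90·t^4 - 36·t^2 - 18·t - 8. La derivada de la aceleración da la sacudida: j(t) = -360·t^3 - 72·t - 18. Tenemos la sacudida j(t) = -360·t^3 - 72·t - 18. Sustituyendo t = 9.095084757843003: j(9.095084757843003) = -271519.049801154.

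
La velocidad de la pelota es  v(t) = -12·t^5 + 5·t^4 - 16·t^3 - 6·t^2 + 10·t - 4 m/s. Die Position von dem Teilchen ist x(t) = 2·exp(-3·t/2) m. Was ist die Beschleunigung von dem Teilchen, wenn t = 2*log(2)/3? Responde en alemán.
Ausgehend von der Position x(t) = 2·exp(-3·t/2), nehmen wir 2 Ableitungen. Durch Ableiten von der Position erhalten wir die Geschwindigkeit: v(t) = -3·exp(-3·t/2). Mit d/dt von v(t) finden wir a(t) = 9·exp(-3·t/2)/2. Wir haben die Beschleunigung a(t) = 9·exp(-3·t/2)/2. Durch Einsetzen von t = 2*log(2)/3: a(2*log(2)/3) = 9/4.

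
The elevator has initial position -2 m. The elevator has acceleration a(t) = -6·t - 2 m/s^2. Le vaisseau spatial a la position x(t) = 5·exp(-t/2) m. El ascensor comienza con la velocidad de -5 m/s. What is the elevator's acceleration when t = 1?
Using a(t) = -6·t - 2 and substituting t = 1, we find a = -8.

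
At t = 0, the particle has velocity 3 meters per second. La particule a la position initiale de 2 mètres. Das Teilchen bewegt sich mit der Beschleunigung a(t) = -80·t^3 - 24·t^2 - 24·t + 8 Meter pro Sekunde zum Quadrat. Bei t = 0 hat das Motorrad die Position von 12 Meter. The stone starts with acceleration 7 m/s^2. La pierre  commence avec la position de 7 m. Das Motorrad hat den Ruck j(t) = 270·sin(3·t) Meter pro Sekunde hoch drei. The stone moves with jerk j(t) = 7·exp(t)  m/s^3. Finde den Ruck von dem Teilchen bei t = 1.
Wir müssen unsere Gleichung für die Beschleunigung a(t) = -80·t^3 - 24·t^2 - 24·t + 8 1-mal ableiten. Mit d/dt von a(t) finden wir j(t) = -240·t^2 - 48·t - 24. Aus der Gleichung für den Ruck j(t) = -240·t^2 - 48·t - 24, setzen wir t = 1 ein und erhalten j = -312.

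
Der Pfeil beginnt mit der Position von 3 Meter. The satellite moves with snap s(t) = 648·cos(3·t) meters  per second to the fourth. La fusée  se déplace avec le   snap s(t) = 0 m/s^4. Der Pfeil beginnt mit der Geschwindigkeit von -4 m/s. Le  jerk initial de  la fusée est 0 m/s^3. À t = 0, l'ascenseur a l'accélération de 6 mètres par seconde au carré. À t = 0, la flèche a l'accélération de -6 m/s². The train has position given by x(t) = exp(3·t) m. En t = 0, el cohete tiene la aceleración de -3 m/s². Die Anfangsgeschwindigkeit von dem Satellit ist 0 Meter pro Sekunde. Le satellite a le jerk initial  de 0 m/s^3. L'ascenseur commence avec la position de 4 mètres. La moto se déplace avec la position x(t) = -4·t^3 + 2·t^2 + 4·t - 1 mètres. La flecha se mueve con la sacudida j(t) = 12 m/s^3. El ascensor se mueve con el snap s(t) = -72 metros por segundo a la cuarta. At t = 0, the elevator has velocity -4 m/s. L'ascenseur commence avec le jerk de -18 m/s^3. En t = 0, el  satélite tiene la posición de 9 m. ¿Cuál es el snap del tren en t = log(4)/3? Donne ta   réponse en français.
Nous devons dériver notre équation de la position x(t) = exp(3·t) 4 fois. En dérivant la position, nous obtenons la vitesse: v(t) = 3·exp(3·t). En dérivant la vitesse, nous obtenons l'accélération: a(t) = 9·exp(3·t). En dérivant l'accélération, nous obtenons le jerk: j(t) = 27·exp(3·t). En dérivant le jerk, nous obtenons le snap: s(t) = 81·exp(3·t). De l'équation du snap s(t) = 81·exp(3·t), nous substituons t = log(4)/3 pour obtenir s = 324.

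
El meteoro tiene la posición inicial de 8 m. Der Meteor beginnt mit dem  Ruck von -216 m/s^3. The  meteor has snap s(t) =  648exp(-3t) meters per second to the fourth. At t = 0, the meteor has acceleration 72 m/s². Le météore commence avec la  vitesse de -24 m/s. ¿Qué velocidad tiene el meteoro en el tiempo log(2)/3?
Debemos encontrar la integral de nuestra ecuación del snap s(t) = 648·exp(-3·t) 3 veces. La antiderivada del snap, con j(0) = -216, da la sacudida: j(t) = -216·exp(-3·t). Integrando la sacudida y usando la condición inicial a(0) = 72, obtenemos a(t) = 72·exp(-3·t). La integral de la aceleración es la velocidad. Usando v(0) = -24, obtenemos v(t) = -24·exp(-3·t). Tenemos la velocidad v(t) = -24·exp(-3·t). Sustituyendo t = log(2)/3: v(log(2)/3) = -12.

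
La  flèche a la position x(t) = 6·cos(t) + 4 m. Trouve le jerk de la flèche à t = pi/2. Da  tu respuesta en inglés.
To solve this, we need to take 3 derivatives of our position equation x(t) = 6·cos(t) + 4. The derivative of position gives velocity: v(t) = -6·sin(t). Taking d/dt of v(t), we find a(t) = -6·cos(t). Differentiating acceleration, we get jerk: j(t) = 6·sin(t). We have jerk j(t) = 6·sin(t). Substituting t = pi/2: j(pi/2) = 6.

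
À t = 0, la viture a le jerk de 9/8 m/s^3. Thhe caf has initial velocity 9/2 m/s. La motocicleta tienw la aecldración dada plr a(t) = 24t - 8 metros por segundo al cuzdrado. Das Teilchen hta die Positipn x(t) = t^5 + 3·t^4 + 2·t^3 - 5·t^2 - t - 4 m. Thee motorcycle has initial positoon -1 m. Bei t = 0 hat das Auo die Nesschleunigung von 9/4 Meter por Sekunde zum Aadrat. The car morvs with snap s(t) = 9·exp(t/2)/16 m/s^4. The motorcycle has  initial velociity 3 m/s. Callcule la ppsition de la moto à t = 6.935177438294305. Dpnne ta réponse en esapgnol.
Para resolver esto, necesitamos tomar 2 integrales de nuestra ecuación de la aceleración a(t) = 24·t - 8. La integral de la aceleración es la velocidad. Usando v(0) = 3, obtenemos v(t) = 12·t^2 - 8·t + 3. Tomando ∫v(t)dt y aplicando x(0) = -1, encontramos x(t) = 4·t^3 - 4·t^2 + 3·t - 1. Tenemos la posición x(t) = 4·t^3 - 4·t^2 + 3·t - 1. Sustituyendo t = 6.935177438294305: x(6.935177438294305) = 1161.65499711953.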